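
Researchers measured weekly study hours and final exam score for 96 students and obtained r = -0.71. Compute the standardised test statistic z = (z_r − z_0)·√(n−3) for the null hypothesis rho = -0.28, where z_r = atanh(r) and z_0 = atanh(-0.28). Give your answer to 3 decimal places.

-5.781

z_r = atanh(-0.71) = -0.887184,  z_0 = atanh(-0.28) = -0.287682
SE = 1/√(n−3) = 1/√93 = 0.103695
z = (z_r − z_0)/SE = (-0.887184 − (-0.287682)) / 0.103695 = -0.599502 / 0.103695 = -5.781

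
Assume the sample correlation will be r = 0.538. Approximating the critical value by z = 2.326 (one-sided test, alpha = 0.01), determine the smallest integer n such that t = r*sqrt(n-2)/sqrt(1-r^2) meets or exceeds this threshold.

16

Need r·√(n−2)/√(1−r²) ≥ 2.326
√(n−2) ≥ 2.326·√(1−0.289444) / 0.538 = 2.326·0.842945 / 0.538 = 3.6444
n−2 ≥ 13.2817  ⇒  n ≥ 15.2817
Smallest integer n = 16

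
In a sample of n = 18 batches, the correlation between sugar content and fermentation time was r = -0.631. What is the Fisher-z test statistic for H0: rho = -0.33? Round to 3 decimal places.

-1.550

Fisher z: atanh(-0.631) = -0.743076, atanh(-0.33) = -0.342828
z = (z_r − z_0)·√(n−3) = (-0.743076 − (-0.342828))·√15 = -0.400248 · 3.872983 = -1.550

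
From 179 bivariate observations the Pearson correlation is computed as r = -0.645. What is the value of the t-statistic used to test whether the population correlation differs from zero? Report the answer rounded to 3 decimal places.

t = r·√(n−2) / √(1−r²) with r = -0.645, n = 179
  = -0.645·√177 / √(1 − 0.416025)
  = -0.645·13.304135 / 0.764183
  = -8.581167 / 0.764183 = -11.229

-11.229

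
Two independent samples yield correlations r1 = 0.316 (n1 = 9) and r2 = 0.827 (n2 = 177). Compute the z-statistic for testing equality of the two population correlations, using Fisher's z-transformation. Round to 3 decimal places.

-2.050

Fisher z-transforms: z1 = atanh(0.316) = 0.327197, z2 = atanh(0.827) = 1.178569; difference d = -0.851372
Var(d) = 1/6 + 1/174 = 0.1666667 + 0.0057471 = 0.1724138
z = d/√Var(d) = -0.851372 / √0.1724138 = -0.851372 / 0.415227 = -2.050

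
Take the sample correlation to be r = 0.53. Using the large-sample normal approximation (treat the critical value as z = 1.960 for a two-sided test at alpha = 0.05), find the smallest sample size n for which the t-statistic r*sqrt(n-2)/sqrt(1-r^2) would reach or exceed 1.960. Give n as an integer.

12

r√(n−2)/√(1−r²) ≥ 1.960  ⇔  n−2 ≥ (1.960)²·(1−r²)/r²
(1−r²)/r² = (1−0.2809)/0.2809 = 2.5600
n ≥ 2 + 3.8416·2.5600 = 2 + 9.8345 = 11.8345
⌈11.8345⌉ = 12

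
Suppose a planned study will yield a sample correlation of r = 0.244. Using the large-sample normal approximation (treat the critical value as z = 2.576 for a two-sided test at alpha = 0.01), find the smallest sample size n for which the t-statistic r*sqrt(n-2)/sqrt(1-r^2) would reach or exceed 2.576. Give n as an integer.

r√(n−2)/√(1−r²) ≥ 2.576  ⇔  n−2 ≥ (2.576)²·(1−r²)/r²
(1−r²)/r² = (1−0.059536)/0.059536 = 15.7966
n ≥ 2 + 6.635776·15.7966 = 2 + 104.8227 = 106.8227
⌈106.8227⌉ = 107

107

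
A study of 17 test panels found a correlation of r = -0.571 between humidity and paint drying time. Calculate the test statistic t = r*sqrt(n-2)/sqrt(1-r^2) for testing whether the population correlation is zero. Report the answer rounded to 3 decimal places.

-2.694

t = r·√(n−2) / √(1−r²) with r = -0.571, n = 17
  = -0.571·√15 / √(1 − 0.326041)
  = -0.571·3.872983 / 0.820950
  = -2.211473 / 0.820950 = -2.694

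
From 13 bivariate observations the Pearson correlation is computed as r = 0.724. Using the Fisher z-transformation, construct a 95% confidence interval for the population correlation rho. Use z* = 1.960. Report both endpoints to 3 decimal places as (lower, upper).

(0.288, 0.911)

z_r = atanh(0.724) = 0.916001;  SE = 1/√(n−3) = 1/√10 = 0.316228
z-limits: 0.916001 ± 1.960·0.316228 = 0.916001 ± 0.619807 = [0.296194, 1.535808]
ρ-limits: (tanh 0.296194, tanh 1.535808) = (0.288, 0.911)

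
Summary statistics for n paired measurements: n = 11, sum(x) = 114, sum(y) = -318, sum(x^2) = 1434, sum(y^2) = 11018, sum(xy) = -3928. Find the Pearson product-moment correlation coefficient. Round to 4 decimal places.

-0.9315

Numerator: nΣxy − (Σx)(Σy) = 11·(-3928) − (114)(-318) = -6956
Denominator: √[(nΣx²−(Σx)²)(nΣy²−(Σy)²)]
  nΣx²−(Σx)² = 11·1434 − 12996 = 2778;  nΣy²−(Σy)² = 11·11018 − 101124 = 20074
  √(2778·20074) = √55765572 = 7467.6350
r = -6956 / 7467.6350 = -0.9315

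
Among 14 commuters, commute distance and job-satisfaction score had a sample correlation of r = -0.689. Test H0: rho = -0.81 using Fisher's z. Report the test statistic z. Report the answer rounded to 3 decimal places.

Fisher z: atanh(-0.689) = -0.846050, atanh(-0.81) = -1.127029
z = (z_r − z_0)·√(n−3) = (-0.846050 − (-1.127029))·√11 = 0.280979 · 3.316625 = 0.932

0.932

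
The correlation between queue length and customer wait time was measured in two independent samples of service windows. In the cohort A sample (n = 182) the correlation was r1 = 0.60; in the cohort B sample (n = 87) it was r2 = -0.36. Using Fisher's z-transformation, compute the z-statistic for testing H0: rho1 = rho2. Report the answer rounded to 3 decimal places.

Fisher z-transforms: z1 = atanh(0.60) = 0.693147, z2 = atanh(-0.36) = -0.376886; difference d = 1.070033
Var(d) = 1/179 + 1/84 = 0.0055866 + 0.0119048 = 0.0174914
z = d/√Var(d) = 1.070033 / √0.0174914 = 1.070033 / 0.132255 = 8.091

8.091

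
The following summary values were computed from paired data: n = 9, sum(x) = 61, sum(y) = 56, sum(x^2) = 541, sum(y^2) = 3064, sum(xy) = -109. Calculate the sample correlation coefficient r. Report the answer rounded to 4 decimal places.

-0.8301

Numerator: nΣxy − (Σx)(Σy) = 9·(-109) − (61)(56) = -4397
Denominator: √[(nΣx²−(Σx)²)(nΣy²−(Σy)²)]
  nΣx²−(Σx)² = 9·541 − 3721 = 1148;  nΣy²−(Σy)² = 9·3064 − 3136 = 24440
  √(1148·24440) = √28057120 = 5296.8972
r = -4397 / 5296.8972 = -0.8301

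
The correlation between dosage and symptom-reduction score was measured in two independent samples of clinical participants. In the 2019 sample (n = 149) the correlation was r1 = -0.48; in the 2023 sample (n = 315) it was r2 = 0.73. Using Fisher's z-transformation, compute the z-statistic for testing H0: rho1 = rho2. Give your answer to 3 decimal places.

-14.478

z1 = atanh(-0.48) = -0.522984,  z2 = atanh(0.73) = 0.928727
SE = √(1/(n1−3) + 1/(n2−3)) = √(1/146 + 1/312) = √(0.0068493 + 0.0032051) = √0.0100544 = 0.100272
z = (z1 − z2)/SE = (-0.522984 − 0.928727) / 0.100272 = -1.451711 / 0.100272 = -14.478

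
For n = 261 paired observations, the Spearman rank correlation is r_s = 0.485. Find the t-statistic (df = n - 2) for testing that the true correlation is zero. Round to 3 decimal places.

8.925

1 − r_s² = 1 − 0.235225 = 0.764775;  √(1−r_s²) = 0.874514
√(n−2) = √259 = 16.093477
t = r_s·√(n−2)/√(1−r_s²) = 0.485 · 16.093477 / 0.874514 = 8.925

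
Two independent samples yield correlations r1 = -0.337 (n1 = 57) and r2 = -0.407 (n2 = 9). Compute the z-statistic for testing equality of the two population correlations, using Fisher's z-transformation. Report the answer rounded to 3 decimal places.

0.189

Fisher z-transforms: z1 = atanh(-0.337) = -0.350704, z2 = atanh(-0.407) = -0.432010; difference d = 0.081306
Var(d) = 1/54 + 1/6 = 0.0185185 + 0.1666667 = 0.1851852
z = d/√Var(d) = 0.081306 / √0.1851852 = 0.081306 / 0.430332 = 0.189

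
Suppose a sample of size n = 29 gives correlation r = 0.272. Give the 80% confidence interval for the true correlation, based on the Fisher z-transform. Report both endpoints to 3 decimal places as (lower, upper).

(0.028, 0.486)

Fisher z: z_r = atanh(r) = ½·ln((1+0.272)/(1−0.272)) = 0.279022
SE(z) = 1/√(n−3) = 1/√26 = 0.196116
80% ⇒ z* = 1.282; margin = 1.282·0.196116 = 0.251421
CI on z-scale: (0.027601, 0.530443)
Back-transform: tanh(0.027601) = 0.027594, tanh(0.530443) = 0.485720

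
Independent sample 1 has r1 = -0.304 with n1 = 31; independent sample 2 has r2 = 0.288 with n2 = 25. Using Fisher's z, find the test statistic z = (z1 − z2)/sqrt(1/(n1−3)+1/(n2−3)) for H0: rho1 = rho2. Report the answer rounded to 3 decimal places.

Fisher z-transforms: z1 = atanh(-0.304) = -0.313921, z2 = atanh(0.288) = 0.296384; difference d = -0.610305
Var(d) = 1/28 + 1/22 = 0.0357143 + 0.0454545 = 0.0811688
z = d/√Var(d) = -0.610305 / √0.0811688 = -0.610305 / 0.284901 = -2.142

-2.142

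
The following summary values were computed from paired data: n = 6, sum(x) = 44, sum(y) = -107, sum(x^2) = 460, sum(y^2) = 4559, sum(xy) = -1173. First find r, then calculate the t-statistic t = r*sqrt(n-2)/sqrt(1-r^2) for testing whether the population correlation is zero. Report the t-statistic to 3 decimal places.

-1.682

S_xy = nΣxy − ΣxΣy = 6·(-1173) − 44·(-107) = -7038 − (-4708) = -2330
S_xx = nΣx² − (Σx)² = 6·460 − 44² = 2760 − 1936 = 824
S_yy = nΣy² − (Σy)² = 6·4559 − (-107)² = 27354 − 11449 = 15905
r = S_xy / √(S_xx·S_yy) = -2330 / √(824·15905) = -2330 / √13105720 = -2330 / 3620.1823 = -0.6436
t = r·√(n−2)/√(1−r²) = -0.6436·√4 / √(1−0.414221) = -1.287200 / 0.765362 = -1.682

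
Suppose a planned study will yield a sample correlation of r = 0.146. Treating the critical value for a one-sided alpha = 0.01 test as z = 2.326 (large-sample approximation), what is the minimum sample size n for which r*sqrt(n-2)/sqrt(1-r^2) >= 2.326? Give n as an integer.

251

Need r·√(n−2)/√(1−r²) ≥ 2.326
√(n−2) ≥ 2.326·√(1−0.021316) / 0.146 = 2.326·0.989285 / 0.146 = 15.7608
n−2 ≥ 248.4028  ⇒  n ≥ 250.4028
Smallest integer n = 251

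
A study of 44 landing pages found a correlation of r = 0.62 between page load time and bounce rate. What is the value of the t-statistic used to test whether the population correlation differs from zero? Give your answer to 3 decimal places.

5.121

t = r·√(n−2) / √(1−r²) with r = 0.62, n = 44
  = 0.62·√42 / √(1 − 0.3844)
  = 0.62·6.480741 / 0.784602
  = 4.018059 / 0.784602 = 5.121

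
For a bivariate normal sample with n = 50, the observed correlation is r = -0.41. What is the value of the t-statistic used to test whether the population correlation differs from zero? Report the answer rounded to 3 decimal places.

1 − r² = 1 − 0.1681 = 0.8319;  √(1−r²) = 0.912086
√(n−2) = √48 = 6.928203
t = r·√(n−2)/√(1−r²) = -0.41 · 6.928203 / 0.912086 = -3.114

-3.114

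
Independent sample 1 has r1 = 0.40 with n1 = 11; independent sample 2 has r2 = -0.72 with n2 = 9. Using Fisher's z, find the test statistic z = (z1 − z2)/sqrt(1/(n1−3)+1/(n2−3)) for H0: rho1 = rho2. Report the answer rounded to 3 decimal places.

z1 = atanh(0.40) = 0.423649,  z2 = atanh(-0.72) = -0.907645
SE = √(1/(n1−3) + 1/(n2−3)) = √(1/8 + 1/6) = √(0.1250000 + 0.1666667) = √0.2916667 = 0.540062
z = (z1 − z2)/SE = (0.423649 − (-0.907645)) / 0.540062 = 1.331294 / 0.540062 = 2.465

2.465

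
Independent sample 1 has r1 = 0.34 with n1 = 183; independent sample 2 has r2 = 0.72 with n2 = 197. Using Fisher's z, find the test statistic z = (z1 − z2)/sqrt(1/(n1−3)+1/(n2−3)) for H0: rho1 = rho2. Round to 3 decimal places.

Fisher z-transforms: z1 = atanh(0.34) = 0.354093, z2 = atanh(0.72) = 0.907645; difference d = -0.553552
Var(d) = 1/180 + 1/194 = 0.0055556 + 0.0051546 = 0.0107102
z = d/√Var(d) = -0.553552 / √0.0107102 = -0.553552 / 0.103490 = -5.349

-5.349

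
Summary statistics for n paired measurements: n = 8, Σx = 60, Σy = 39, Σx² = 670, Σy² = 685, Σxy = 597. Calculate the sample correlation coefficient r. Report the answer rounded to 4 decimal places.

0.9228

S_xy = nΣxy − ΣxΣy = 8·597 − 60·39 = 4776 − 2340 = 2436
S_xx = nΣx² − (Σx)² = 8·670 − 60² = 5360 − 3600 = 1760
S_yy = nΣy² − (Σy)² = 8·685 − 39² = 5480 − 1521 = 3959
r = S_xy / √(S_xx·S_yy) = 2436 / √(1760·3959) = 2436 / √6967840 = 2436 / 2639.6666 = 0.9228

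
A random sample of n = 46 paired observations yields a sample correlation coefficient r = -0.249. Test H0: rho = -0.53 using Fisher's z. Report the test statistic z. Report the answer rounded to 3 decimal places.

2.202

Fisher z: atanh(-0.249) = -0.254346, atanh(-0.53) = -0.590145
z = (z_r − z_0)·√(n−3) = (-0.254346 − (-0.590145))·√43 = 0.335799 · 6.557439 = 2.202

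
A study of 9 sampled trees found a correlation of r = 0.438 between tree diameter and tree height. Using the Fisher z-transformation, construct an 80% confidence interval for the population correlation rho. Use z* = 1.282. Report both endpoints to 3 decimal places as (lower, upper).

Fisher z: z_r = atanh(r) = ½·ln((1+0.438)/(1−0.438)) = 0.469753
SE(z) = 1/√(n−3) = 1/√6 = 0.408248
80% ⇒ z* = 1.282; margin = 1.282·0.408248 = 0.523374
CI on z-scale: (-0.053621, 0.993127)
Back-transform: tanh(-0.053621) = -0.053570, tanh(0.993127) = 0.758693

(-0.054, 0.759)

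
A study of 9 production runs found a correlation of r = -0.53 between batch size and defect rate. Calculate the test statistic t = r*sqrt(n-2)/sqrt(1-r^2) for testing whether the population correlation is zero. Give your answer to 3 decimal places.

-1.654

t = r·√(n−2) / √(1−r²) with r = -0.53, n = 9
  = -0.53·√7 / √(1 − 0.2809)
  = -0.53·2.645751 / 0.847998
  = -1.402248 / 0.847998 = -1.654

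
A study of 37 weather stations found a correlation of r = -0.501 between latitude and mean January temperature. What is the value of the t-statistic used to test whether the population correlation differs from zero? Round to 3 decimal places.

-3.425

1 − r² = 1 − 0.251001 = 0.748999;  √(1−r²) = 0.865447
√(n−2) = √35 = 5.916080
t = r·√(n−2)/√(1−r²) = -0.501 · 5.916080 / 0.865447 = -3.425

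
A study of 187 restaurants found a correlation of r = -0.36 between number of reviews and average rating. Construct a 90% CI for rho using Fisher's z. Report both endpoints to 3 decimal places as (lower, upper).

(-0.461, -0.250)

Fisher z: z_r = atanh(r) = ½·ln((1+(-0.36))/(1−(-0.36))) = -0.376886
SE(z) = 1/√(n−3) = 1/√184 = 0.073721
90% ⇒ z* = 1.645; margin = 1.645·0.073721 = 0.121271
CI on z-scale: (-0.498157, -0.255615)
Back-transform: tanh(-0.498157) = -0.460667, tanh(-0.255615) = -0.250190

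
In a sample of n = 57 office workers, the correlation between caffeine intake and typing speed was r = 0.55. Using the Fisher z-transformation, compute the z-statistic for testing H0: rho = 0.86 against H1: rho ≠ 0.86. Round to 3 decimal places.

z_r = atanh(0.55) = 0.618381,  z_0 = atanh(0.86) = 1.293345
SE = 1/√(n−3) = 1/√54 = 0.136083
z = (z_r − z_0)/SE = (0.618381 − 1.293345) / 0.136083 = -0.674964 / 0.136083 = -4.960

-4.960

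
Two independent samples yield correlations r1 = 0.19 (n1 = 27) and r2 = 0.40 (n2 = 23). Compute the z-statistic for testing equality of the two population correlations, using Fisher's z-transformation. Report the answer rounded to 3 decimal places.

z1 = atanh(0.19) = 0.192337,  z2 = atanh(0.40) = 0.423649
SE = √(1/(n1−3) + 1/(n2−3)) = √(1/24 + 1/20) = √(0.0416667 + 0.0500000) = √0.0916667 = 0.302765
z = (z1 − z2)/SE = (0.192337 − 0.423649) / 0.302765 = -0.231312 / 0.302765 = -0.764

-0.764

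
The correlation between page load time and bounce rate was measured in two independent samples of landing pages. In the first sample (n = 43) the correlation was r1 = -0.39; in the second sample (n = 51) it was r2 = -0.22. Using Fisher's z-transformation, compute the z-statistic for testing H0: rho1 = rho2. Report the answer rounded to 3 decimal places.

-0.879

z1 = atanh(-0.39) = -0.411800,  z2 = atanh(-0.22) = -0.223656
SE = √(1/(n1−3) + 1/(n2−3)) = √(1/40 + 1/48) = √(0.0250000 + 0.0208333) = √0.0458333 = 0.214087
z = (z1 − z2)/SE = (-0.411800 − (-0.223656)) / 0.214087 = -0.188144 / 0.214087 = -0.879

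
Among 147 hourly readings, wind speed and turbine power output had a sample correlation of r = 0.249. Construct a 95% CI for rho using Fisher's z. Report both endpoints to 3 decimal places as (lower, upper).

(0.091, 0.395)

z_r = atanh(0.249) = 0.254346;  SE = 1/√(n−3) = 1/√144 = 0.083333
z-limits: 0.254346 ± 1.960·0.083333 = 0.254346 ± 0.163333 = [0.091013, 0.417679]
ρ-limits: (tanh 0.091013, tanh 0.417679) = (0.091, 0.395)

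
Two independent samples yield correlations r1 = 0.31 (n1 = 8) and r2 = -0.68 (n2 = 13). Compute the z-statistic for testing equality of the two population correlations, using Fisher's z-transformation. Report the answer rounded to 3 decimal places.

Fisher z-transforms: z1 = atanh(0.31) = 0.320545, z2 = atanh(-0.68) = -0.829114; difference d = 1.149659
Var(d) = 1/5 + 1/10 = 0.2000000 + 0.1000000 = 0.3000000
z = d/√Var(d) = 1.149659 / √0.3000000 = 1.149659 / 0.547723 = 2.099

2.099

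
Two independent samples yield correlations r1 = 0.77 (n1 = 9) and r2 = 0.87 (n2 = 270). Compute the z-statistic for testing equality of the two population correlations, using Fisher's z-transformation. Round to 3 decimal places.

z1 = atanh(0.77) = 1.020328,  z2 = atanh(0.87) = 1.333080
SE = √(1/(n1−3) + 1/(n2−3)) = √(1/6 + 1/267) = √(0.1666667 + 0.0037453) = √0.1704120 = 0.412810
z = (z1 − z2)/SE = (1.020328 − 1.333080) / 0.412810 = -0.312752 / 0.412810 = -0.758

-0.758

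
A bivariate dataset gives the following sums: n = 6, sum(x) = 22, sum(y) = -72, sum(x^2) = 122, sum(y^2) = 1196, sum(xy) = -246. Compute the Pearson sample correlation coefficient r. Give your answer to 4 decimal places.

0.1537

Numerator: nΣxy − (Σx)(Σy) = 6·(-246) − (22)(-72) = 108
Denominator: √[(nΣx²−(Σx)²)(nΣy²−(Σy)²)]
  nΣx²−(Σx)² = 6·122 − 484 = 248;  nΣy²−(Σy)² = 6·1196 − 5184 = 1992
  √(248·1992) = √494016 = 702.8627
r = 108 / 702.8627 = 0.1537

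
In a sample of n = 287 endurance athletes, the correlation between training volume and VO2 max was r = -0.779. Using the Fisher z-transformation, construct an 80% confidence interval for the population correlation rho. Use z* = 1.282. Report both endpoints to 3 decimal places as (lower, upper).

(-0.807, -0.747)

z_r = atanh(-0.779) = -1.042822;  SE = 1/√(n−3) = 1/√284 = 0.059339
z-limits: -1.042822 ± 1.282·0.059339 = -1.042822 ± 0.076073 = [-1.118895, -0.966749]
ρ-limits: (tanh -1.118895, tanh -0.966749) = (-0.807, -0.747)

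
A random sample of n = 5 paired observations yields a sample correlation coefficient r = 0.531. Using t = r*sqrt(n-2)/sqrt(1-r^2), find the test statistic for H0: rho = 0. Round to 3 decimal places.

t = r·√(n−2) / √(1−r²) with r = 0.531, n = 5
  = 0.531·√3 / √(1 − 0.281961)
  = 0.531·1.732051 / 0.847372
  = 0.919719 / 0.847372 = 1.085

1.085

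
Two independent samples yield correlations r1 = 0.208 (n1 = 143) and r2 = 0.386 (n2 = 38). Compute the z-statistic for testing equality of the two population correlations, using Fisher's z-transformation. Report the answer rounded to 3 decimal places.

z1 = atanh(0.208) = 0.211080,  z2 = atanh(0.386) = 0.407091
SE = √(1/(n1−3) + 1/(n2−3)) = √(1/140 + 1/35) = √(0.0071429 + 0.0285714) = √0.0357143 = 0.188982
z = (z1 − z2)/SE = (0.211080 − 0.407091) / 0.188982 = -0.196011 / 0.188982 = -1.037

-1.037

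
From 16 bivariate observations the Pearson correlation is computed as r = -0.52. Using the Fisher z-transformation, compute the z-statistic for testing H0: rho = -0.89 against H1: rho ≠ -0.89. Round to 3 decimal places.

z_r = atanh(-0.52) = -0.576340,  z_0 = atanh(-0.89) = -1.421926
SE = 1/√(n−3) = 1/√13 = 0.277350
z = (z_r − z_0)/SE = (-0.576340 − (-1.421926)) / 0.277350 = 0.845586 / 0.277350 = 3.049

3.049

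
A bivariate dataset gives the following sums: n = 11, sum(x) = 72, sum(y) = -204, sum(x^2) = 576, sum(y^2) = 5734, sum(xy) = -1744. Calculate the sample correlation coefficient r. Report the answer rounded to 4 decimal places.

-0.9043

Numerator: nΣxy − (Σx)(Σy) = 11·(-1744) − (72)(-204) = -4496
Denominator: √[(nΣx²−(Σx)²)(nΣy²−(Σy)²)]
  nΣx²−(Σx)² = 11·576 − 5184 = 1152;  nΣy²−(Σy)² = 11·5734 − 41616 = 21458
  √(1152·21458) = √24719616 = 4971.8825
r = -4496 / 4971.8825 = -0.9043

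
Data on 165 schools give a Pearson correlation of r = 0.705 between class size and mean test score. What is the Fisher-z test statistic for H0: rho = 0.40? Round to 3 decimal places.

Fisher z: atanh(0.705) = 0.877173, atanh(0.40) = 0.423649
z = (z_r − z_0)·√(n−3) = (0.877173 − 0.423649)·√162 = 0.453524 · 12.727922 = 5.772

5.772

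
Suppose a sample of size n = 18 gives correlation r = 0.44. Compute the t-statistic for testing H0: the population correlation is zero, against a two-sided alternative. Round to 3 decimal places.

1.960

t = r·√(n−2) / √(1−r²) with r = 0.44, n = 18
  = 0.44·√16 / √(1 − 0.1936)
  = 0.44·4.000000 / 0.897998
  = 1.760000 / 0.897998 = 1.960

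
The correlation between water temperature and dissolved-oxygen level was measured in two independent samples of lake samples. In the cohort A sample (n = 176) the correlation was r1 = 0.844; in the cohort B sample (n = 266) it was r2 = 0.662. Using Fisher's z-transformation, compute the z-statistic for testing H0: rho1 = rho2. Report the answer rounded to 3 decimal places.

4.480

z1 = atanh(0.844) = 1.234918,  z2 = atanh(0.662) = 0.796366
SE = √(1/(n1−3) + 1/(n2−3)) = √(1/173 + 1/263) = √(0.0057803 + 0.0038023) = √0.0095826 = 0.097891
z = (z1 − z2)/SE = (1.234918 − 0.796366) / 0.097891 = 0.438552 / 0.097891 = 4.480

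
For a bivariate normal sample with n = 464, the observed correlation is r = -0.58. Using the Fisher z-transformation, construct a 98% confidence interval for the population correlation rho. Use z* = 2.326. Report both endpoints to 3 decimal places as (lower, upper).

Fisher z: z_r = atanh(r) = ½·ln((1+(-0.58))/(1−(-0.58))) = -0.662463
SE(z) = 1/√(n−3) = 1/√461 = 0.046575
98% ⇒ z* = 2.326; margin = 2.326·0.046575 = 0.108333
CI on z-scale: (-0.770796, -0.554130)
Back-transform: tanh(-0.770796) = -0.647392, tanh(-0.554130) = -0.503609

(-0.647, -0.504)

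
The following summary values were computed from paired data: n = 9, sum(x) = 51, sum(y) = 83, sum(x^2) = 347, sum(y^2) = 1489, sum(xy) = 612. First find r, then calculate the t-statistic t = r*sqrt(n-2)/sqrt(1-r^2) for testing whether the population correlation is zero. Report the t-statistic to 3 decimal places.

2.533

S_xy = nΣxy − ΣxΣy = 9·612 − 51·83 = 5508 − 4233 = 1275
S_xx = nΣx² − (Σx)² = 9·347 − 51² = 3123 − 2601 = 522
S_yy = nΣy² − (Σy)² = 9·1489 − 83² = 13401 − 6889 = 6512
r = S_xy / √(S_xx·S_yy) = 1275 / √(522·6512) = 1275 / √3399264 = 1275 / 1843.7093 = 0.6915
t = r·√(n−2)/√(1−r²) = 0.6915·√7 / √(1−0.478172) = 1.829537 / 0.722377 = 2.533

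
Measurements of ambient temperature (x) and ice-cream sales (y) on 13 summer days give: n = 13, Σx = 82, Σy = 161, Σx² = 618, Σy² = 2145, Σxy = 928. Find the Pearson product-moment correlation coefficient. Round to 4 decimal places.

-0.7095

Numerator: nΣxy − (Σx)(Σy) = 13·928 − (82)(161) = -1138
Denominator: √[(nΣx²−(Σx)²)(nΣy²−(Σy)²)]
  nΣx²−(Σx)² = 13·618 − 6724 = 1310;  nΣy²−(Σy)² = 13·2145 − 25921 = 1964
  √(1310·1964) = √2572840 = 1604.0075
r = -1138 / 1604.0075 = -0.7095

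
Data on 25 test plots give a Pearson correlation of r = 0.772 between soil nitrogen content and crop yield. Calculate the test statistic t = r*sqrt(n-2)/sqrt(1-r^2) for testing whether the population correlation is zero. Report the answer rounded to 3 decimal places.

5.825

t = r·√(n−2) / √(1−r²) with r = 0.772, n = 25
  = 0.772·√23 / √(1 − 0.595984)
  = 0.772·4.795832 / 0.635623
  = 3.702382 / 0.635623 = 5.825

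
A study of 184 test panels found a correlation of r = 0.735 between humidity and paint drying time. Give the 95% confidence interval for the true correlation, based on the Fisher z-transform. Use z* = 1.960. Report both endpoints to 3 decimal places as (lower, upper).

z_r = atanh(0.735) = 0.939516;  SE = 1/√(n−3) = 1/√181 = 0.074329
z-limits: 0.939516 ± 1.960·0.074329 = 0.939516 ± 0.145685 = [0.793831, 1.085201]
ρ-limits: (tanh 0.793831, tanh 1.085201) = (0.661, 0.795)

(0.661, 0.795)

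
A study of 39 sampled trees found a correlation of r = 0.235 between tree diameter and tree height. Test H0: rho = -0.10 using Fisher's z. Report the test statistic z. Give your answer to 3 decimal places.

2.039

Fisher z: atanh(0.235) = 0.239475, atanh(-0.10) = -0.100335
z = (z_r − z_0)·√(n−3) = (0.239475 − (-0.100335))·√36 = 0.339810 · 6.000000 = 2.039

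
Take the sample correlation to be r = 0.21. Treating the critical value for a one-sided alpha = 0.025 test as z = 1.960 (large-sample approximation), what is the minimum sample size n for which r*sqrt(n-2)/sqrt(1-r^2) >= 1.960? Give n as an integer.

86

Need r·√(n−2)/√(1−r²) ≥ 1.960
√(n−2) ≥ 1.960·√(1−0.0441) / 0.21 = 1.960·0.977701 / 0.21 = 9.1252
n−2 ≥ 83.2693  ⇒  n ≥ 85.2693
Smallest integer n = 86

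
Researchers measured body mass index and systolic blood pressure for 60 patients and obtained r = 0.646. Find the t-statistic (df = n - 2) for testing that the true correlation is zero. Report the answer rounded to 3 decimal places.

6.445

1 − r² = 1 − 0.417316 = 0.582684;  √(1−r²) = 0.763337
√(n−2) = √58 = 7.615773
t = r·√(n−2)/√(1−r²) = 0.646 · 7.615773 / 0.763337 = 6.445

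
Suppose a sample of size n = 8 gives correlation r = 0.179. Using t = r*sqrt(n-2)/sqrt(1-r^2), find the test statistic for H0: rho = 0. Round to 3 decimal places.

0.446

1 − r² = 1 − 0.032041 = 0.967959;  √(1−r²) = 0.983849
√(n−2) = √6 = 2.449490
t = r·√(n−2)/√(1−r²) = 0.179 · 2.449490 / 0.983849 = 0.446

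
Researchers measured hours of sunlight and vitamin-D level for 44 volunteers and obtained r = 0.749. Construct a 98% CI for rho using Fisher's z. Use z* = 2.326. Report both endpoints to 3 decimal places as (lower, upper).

(0.542, 0.870)

z_r = atanh(0.749) = 0.970673;  SE = 1/√(n−3) = 1/√41 = 0.156174
z-limits: 0.970673 ± 2.326·0.156174 = 0.970673 ± 0.363261 = [0.607412, 1.333934]
ρ-limits: (tanh 0.607412, tanh 1.333934) = (0.542, 0.870)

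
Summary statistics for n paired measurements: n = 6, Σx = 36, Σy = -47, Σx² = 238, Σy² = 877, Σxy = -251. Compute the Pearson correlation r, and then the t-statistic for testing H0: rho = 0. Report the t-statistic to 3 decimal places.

0.613

Numerator: nΣxy − (Σx)(Σy) = 6·(-251) − (36)(-47) = 186
Denominator: √[(nΣx²−(Σx)²)(nΣy²−(Σy)²)]
  nΣx²−(Σx)² = 6·238 − 1296 = 132;  nΣy²−(Σy)² = 6·877 − 2209 = 3053
  √(132·3053) = √402996 = 634.8197
r = 186 / 634.8197 = 0.2930
t = r·√(n−2)/√(1−r²) = 0.2930·√4 / √(1−0.085849) = 0.586000 / 0.956112 = 0.613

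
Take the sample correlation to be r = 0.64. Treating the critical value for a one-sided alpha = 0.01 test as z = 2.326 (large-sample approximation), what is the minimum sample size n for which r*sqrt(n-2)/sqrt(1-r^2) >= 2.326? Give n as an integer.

10

Need r·√(n−2)/√(1−r²) ≥ 2.326
√(n−2) ≥ 2.326·√(1−0.4096) / 0.64 = 2.326·0.768375 / 0.64 = 2.7926
n−2 ≥ 7.7986  ⇒  n ≥ 9.7986
Smallest integer n = 10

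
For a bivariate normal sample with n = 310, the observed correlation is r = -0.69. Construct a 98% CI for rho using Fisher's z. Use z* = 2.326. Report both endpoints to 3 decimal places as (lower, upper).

(-0.753, -0.614)

z_r = atanh(-0.69) = -0.847956;  SE = 1/√(n−3) = 1/√307 = 0.057073
z-limits: -0.847956 ± 2.326·0.057073 = -0.847956 ± 0.132752 = [-0.980708, -0.715204]
ρ-limits: (tanh -0.980708, tanh -0.715204) = (-0.753, -0.614)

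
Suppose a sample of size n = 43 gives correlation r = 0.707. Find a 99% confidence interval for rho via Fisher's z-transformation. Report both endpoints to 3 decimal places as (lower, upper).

z_r = atanh(0.707) = 0.881160;  SE = 1/√(n−3) = 1/√40 = 0.158114
z-limits: 0.881160 ± 2.576·0.158114 = 0.881160 ± 0.407302 = [0.473858, 1.288462]
ρ-limits: (tanh 0.473858, tanh 1.288462) = (0.441, 0.859)

(0.441, 0.859)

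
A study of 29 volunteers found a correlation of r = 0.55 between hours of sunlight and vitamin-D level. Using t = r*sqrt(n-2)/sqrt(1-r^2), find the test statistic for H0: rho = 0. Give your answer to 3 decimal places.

t = r·√(n−2) / √(1−r²) with r = 0.55, n = 29
  = 0.55·√27 / √(1 − 0.3025)
  = 0.55·5.196152 / 0.835165
  = 2.857884 / 0.835165 = 3.422

3.422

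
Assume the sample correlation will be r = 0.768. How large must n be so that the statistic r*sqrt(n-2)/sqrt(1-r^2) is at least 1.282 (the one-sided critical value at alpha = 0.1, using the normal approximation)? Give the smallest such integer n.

Need r·√(n−2)/√(1−r²) ≥ 1.282
√(n−2) ≥ 1.282·√(1−0.589824) / 0.768 = 1.282·0.640450 / 0.768 = 1.0691
n−2 ≥ 1.1430  ⇒  n ≥ 3.1430
Smallest integer n = 4

4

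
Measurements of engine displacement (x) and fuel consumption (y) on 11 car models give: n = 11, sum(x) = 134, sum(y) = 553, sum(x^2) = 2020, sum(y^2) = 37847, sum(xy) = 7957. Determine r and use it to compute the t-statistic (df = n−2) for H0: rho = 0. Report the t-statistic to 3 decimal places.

S_xy = nΣxy − ΣxΣy = 11·7957 − 134·553 = 87527 − 74102 = 13425
S_xx = nΣx² − (Σx)² = 11·2020 − 134² = 22220 − 17956 = 4264
S_yy = nΣy² − (Σy)² = 11·37847 − 553² = 416317 − 305809 = 110508
r = S_xy / √(S_xx·S_yy) = 13425 / √(4264·110508) = 13425 / √471206112 = 13425 / 21707.2825 = 0.6185
t = r·√(n−2)/√(1−r²) = 0.6185·√9 / √(1−0.382542) = 1.855500 / 0.785785 = 2.361

2.361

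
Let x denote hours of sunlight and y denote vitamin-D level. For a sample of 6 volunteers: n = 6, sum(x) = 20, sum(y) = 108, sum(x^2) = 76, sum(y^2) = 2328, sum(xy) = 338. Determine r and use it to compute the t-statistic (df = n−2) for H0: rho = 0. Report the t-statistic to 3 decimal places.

-0.790

S_xy = nΣxy − ΣxΣy = 6·338 − 20·108 = 2028 − 2160 = -132
S_xx = nΣx² − (Σx)² = 6·76 − 20² = 456 − 400 = 56
S_yy = nΣy² − (Σy)² = 6·2328 − 108² = 13968 − 11664 = 2304
r = S_xy / √(S_xx·S_yy) = -132 / √(56·2304) = -132 / √129024 = -132 / 359.1991 = -0.3675
t = r·√(n−2)/√(1−r²) = -0.3675·√4 / √(1−0.135056) = -0.735000 / 0.930024 = -0.790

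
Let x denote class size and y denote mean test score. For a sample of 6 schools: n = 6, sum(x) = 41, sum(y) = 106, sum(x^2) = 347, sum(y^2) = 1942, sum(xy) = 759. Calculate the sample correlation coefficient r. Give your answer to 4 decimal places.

S_xy = nΣxy − ΣxΣy = 6·759 − 41·106 = 4554 − 4346 = 208
S_xx = nΣx² − (Σx)² = 6·347 − 41² = 2082 − 1681 = 401
S_yy = nΣy² − (Σy)² = 6·1942 − 106² = 11652 − 11236 = 416
r = S_xy / √(S_xx·S_yy) = 208 / √(401·416) = 208 / √166816 = 208 / 408.4311 = 0.5093

0.5093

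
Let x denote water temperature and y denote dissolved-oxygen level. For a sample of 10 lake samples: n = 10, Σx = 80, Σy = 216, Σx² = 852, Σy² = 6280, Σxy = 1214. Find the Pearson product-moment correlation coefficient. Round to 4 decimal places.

-0.8786

Numerator: nΣxy − (Σx)(Σy) = 10·1214 − (80)(216) = -5140
Denominator: √[(nΣx²−(Σx)²)(nΣy²−(Σy)²)]
  nΣx²−(Σx)² = 10·852 − 6400 = 2120;  nΣy²−(Σy)² = 10·6280 − 46656 = 16144
  √(2120·16144) = √34225280 = 5850.2376
r = -5140 / 5850.2376 = -0.8786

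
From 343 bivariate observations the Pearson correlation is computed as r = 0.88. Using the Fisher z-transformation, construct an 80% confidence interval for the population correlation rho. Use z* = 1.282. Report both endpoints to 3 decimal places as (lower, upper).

(0.863, 0.895)

Fisher z: z_r = atanh(r) = ½·ln((1+0.88)/(1−0.88)) = 1.375768
SE(z) = 1/√(n−3) = 1/√340 = 0.054233
80% ⇒ z* = 1.282; margin = 1.282·0.054233 = 0.069527
CI on z-scale: (1.306241, 1.445295)
Back-transform: tanh(1.306241) = 0.863321, tanh(1.445295) = 0.894759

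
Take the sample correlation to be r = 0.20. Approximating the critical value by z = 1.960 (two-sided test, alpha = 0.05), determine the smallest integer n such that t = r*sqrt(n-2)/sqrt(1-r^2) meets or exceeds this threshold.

95

Need r·√(n−2)/√(1−r²) ≥ 1.960
√(n−2) ≥ 1.960·√(1−0.0400) / 0.20 = 1.960·0.979796 / 0.20 = 9.6020
n−2 ≥ 92.1984  ⇒  n ≥ 94.1984
Smallest integer n = 95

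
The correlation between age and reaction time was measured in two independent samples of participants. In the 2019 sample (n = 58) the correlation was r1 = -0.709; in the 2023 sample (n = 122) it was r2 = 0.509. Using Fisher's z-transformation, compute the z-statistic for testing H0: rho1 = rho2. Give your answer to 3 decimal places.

z1 = atanh(-0.709) = -0.885170,  z2 = atanh(0.509) = 0.561379
SE = √(1/(n1−3) + 1/(n2−3)) = √(1/55 + 1/119) = √(0.0181818 + 0.0084034) = √0.0265852 = 0.163050
z = (z1 − z2)/SE = (-0.885170 − 0.561379) / 0.163050 = -1.446549 / 0.163050 = -8.872

-8.872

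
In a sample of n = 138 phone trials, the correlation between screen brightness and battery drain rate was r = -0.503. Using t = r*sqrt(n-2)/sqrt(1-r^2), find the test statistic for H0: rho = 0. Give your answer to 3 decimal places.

1 − r² = 1 − 0.253009 = 0.746991;  √(1−r²) = 0.864286
√(n−2) = √136 = 11.661904
t = r·√(n−2)/√(1−r²) = -0.503 · 11.661904 / 0.864286 = -6.787

-6.787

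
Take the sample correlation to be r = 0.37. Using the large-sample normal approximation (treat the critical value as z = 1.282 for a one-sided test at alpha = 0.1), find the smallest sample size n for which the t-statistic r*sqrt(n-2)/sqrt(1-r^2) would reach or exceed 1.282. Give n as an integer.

13

Need r·√(n−2)/√(1−r²) ≥ 1.282
√(n−2) ≥ 1.282·√(1−0.1369) / 0.37 = 1.282·0.929032 / 0.37 = 3.2190
n−2 ≥ 10.3620  ⇒  n ≥ 12.3620
Smallest integer n = 13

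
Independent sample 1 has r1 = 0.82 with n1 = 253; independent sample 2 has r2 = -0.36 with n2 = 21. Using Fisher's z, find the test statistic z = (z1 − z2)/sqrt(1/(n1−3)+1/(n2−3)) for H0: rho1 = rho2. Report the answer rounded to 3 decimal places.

Fisher z-transforms: z1 = atanh(0.82) = 1.156817, z2 = atanh(-0.36) = -0.376886; difference d = 1.533703
Var(d) = 1/250 + 1/18 = 0.0040000 + 0.0555556 = 0.0595556
z = d/√Var(d) = 1.533703 / √0.0595556 = 1.533703 / 0.244040 = 6.285

6.285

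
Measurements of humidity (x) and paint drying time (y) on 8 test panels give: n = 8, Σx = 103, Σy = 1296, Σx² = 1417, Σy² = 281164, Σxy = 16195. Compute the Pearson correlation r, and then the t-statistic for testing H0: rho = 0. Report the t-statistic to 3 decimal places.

-0.482

S_xy = nΣxy − ΣxΣy = 8·16195 − 103·1296 = 129560 − 133488 = -3928
S_xx = nΣx² − (Σx)² = 8·1417 − 103² = 11336 − 10609 = 727
S_yy = nΣy² − (Σy)² = 8·281164 − 1296² = 2249312 − 1679616 = 569696
r = S_xy / √(S_xx·S_yy) = -3928 / √(727·569696) = -3928 / √414168992 = -3928 / 20351.1423 = -0.1930
t = r·√(n−2)/√(1−r²) = -0.1930·√6 / √(1−0.037249) = -0.472752 / 0.981199 = -0.482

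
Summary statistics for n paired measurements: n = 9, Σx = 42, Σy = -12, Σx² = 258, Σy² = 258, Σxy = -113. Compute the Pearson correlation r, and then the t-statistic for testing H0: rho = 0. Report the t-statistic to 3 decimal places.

-1.391

Numerator: nΣxy − (Σx)(Σy) = 9·(-113) − (42)(-12) = -513
Denominator: √[(nΣx²−(Σx)²)(nΣy²−(Σy)²)]
  nΣx²−(Σx)² = 9·258 − 1764 = 558;  nΣy²−(Σy)² = 9·258 − 144 = 2178
  √(558·2178) = √1215324 = 1102.4173
r = -513 / 1102.4173 = -0.4653
t = r·√(n−2)/√(1−r²) = -0.4653·√7 / √(1−0.216504) = -1.231068 / 0.885153 = -1.391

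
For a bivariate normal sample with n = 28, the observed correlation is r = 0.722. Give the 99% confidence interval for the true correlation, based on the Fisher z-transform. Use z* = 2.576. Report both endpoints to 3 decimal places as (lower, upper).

(0.377, 0.891)

z_r = atanh(0.722) = 0.911810;  SE = 1/√(n−3) = 1/√25 = 0.200000
z-limits: 0.911810 ± 2.576·0.200000 = 0.911810 ± 0.515200 = [0.396610, 1.427010]
ρ-limits: (tanh 0.396610, tanh 1.427010) = (0.377, 0.891)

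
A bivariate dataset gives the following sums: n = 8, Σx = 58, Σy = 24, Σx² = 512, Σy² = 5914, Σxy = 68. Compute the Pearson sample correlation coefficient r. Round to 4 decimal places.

S_xy = nΣxy − ΣxΣy = 8·68 − 58·24 = 544 − 1392 = -848
S_xx = nΣx² − (Σx)² = 8·512 − 58² = 4096 − 3364 = 732
S_yy = nΣy² − (Σy)² = 8·5914 − 24² = 47312 − 576 = 46736
r = S_xy / √(S_xx·S_yy) = -848 / √(732·46736) = -848 / √34210752 = -848 / 5848.9958 = -0.1450

-0.1450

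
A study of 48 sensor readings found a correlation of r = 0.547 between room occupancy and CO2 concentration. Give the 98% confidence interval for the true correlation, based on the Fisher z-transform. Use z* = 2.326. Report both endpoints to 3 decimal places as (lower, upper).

(0.261, 0.745)

Fisher z: z_r = atanh(r) = ½·ln((1+0.547)/(1−0.547)) = 0.614090
SE(z) = 1/√(n−3) = 1/√45 = 0.149071
98% ⇒ z* = 2.326; margin = 2.326·0.149071 = 0.346739
CI on z-scale: (0.267351, 0.960829)
Back-transform: tanh(0.267351) = 0.261158, tanh(0.960829) = 0.744646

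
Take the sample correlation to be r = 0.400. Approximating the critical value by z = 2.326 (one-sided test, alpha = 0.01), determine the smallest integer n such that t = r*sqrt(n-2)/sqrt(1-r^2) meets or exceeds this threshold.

31

r√(n−2)/√(1−r²) ≥ 2.326  ⇔  n−2 ≥ (2.326)²·(1−r²)/r²
(1−r²)/r² = (1−0.160000)/0.160000 = 5.2500
n ≥ 2 + 5.410276·5.2500 = 2 + 28.4039 = 30.4039
⌈30.4039⌉ = 31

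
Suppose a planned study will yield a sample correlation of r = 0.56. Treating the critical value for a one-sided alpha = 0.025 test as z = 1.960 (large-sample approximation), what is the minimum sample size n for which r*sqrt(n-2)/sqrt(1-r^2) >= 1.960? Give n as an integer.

11

Need r·√(n−2)/√(1−r²) ≥ 1.960
√(n−2) ≥ 1.960·√(1−0.3136) / 0.56 = 1.960·0.828493 / 0.56 = 2.8997
n−2 ≥ 8.4083  ⇒  n ≥ 10.4083
Smallest integer n = 11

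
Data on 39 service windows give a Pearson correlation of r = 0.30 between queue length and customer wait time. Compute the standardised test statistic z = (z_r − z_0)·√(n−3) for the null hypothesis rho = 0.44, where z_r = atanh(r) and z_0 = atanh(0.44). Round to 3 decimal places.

z_r = atanh(0.30) = 0.309520,  z_0 = atanh(0.44) = 0.472231
SE = 1/√(n−3) = 1/√36 = 0.166667
z = (z_r − z_0)/SE = (0.309520 − 0.472231) / 0.166667 = -0.162711 / 0.166667 = -0.976

-0.976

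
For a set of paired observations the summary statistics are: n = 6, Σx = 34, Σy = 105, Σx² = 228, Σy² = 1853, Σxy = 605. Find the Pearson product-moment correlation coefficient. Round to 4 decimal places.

S_xy = nΣxy − ΣxΣy = 6·605 − 34·105 = 3630 − 3570 = 60
S_xx = nΣx² − (Σx)² = 6·228 − 34² = 1368 − 1156 = 212
S_yy = nΣy² − (Σy)² = 6·1853 − 105² = 11118 − 11025 = 93
r = S_xy / √(S_xx·S_yy) = 60 / √(212·93) = 60 / √19716 = 60 / 140.4137 = 0.4273

0.4273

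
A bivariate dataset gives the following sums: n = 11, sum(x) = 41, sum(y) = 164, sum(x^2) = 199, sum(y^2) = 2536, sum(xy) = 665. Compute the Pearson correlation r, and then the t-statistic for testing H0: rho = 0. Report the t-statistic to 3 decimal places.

S_xy = nΣxy − ΣxΣy = 11·665 − 41·164 = 7315 − 6724 = 591
S_xx = nΣx² − (Σx)² = 11·199 − 41² = 2189 − 1681 = 508
S_yy = nΣy² − (Σy)² = 11·2536 − 164² = 27896 − 26896 = 1000
r = S_xy / √(S_xx·S_yy) = 591 / √(508·1000) = 591 / √508000 = 591 / 712.7412 = 0.8292
t = r·√(n−2)/√(1−r²) = 0.8292·√9 / √(1−0.687573) = 2.487600 / 0.558952 = 4.450

4.450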